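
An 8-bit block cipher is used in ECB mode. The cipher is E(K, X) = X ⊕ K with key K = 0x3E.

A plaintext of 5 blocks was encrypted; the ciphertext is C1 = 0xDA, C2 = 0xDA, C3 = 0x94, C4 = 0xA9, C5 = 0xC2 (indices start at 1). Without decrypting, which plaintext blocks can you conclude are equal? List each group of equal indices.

P1 = P2

ECB encrypts each block independently with the same key, so equal ciphertext blocks imply equal plaintext blocks.
C1 = C2 = 0xDA, so P1 = P2.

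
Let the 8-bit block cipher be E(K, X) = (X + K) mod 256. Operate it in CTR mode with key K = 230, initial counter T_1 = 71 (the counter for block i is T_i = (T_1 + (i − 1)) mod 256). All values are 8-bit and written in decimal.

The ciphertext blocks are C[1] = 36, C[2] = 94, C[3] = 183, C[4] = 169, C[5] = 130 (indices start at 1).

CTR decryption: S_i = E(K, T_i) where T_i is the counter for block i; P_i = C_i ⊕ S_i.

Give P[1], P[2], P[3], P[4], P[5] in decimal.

P[1] = 9, P[2] = 112, P[3] = 152, P[4] = 153, P[5] = 179

P[1]: T = 71, S = E(K, T) = 45; 36 ⊕ 45 = 9.
P[2]: T = 72, S = E(K, T) = 46; 94 ⊕ 46 = 112.
P[3]: T = 73, S = E(K, T) = 47; 183 ⊕ 47 = 152.
P[4]: T = 74, S = E(K, T) = 48; 169 ⊕ 48 = 153.
P[5]: T = 75, S = E(K, T) = 49; 130 ⊕ 49 = 179.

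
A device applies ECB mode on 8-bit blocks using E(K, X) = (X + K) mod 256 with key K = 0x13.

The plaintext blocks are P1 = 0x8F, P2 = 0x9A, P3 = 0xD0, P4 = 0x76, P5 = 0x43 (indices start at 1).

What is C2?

C2 = 0xAD

ECB encryption: C_i = E(K, P_i).
C2: E(K, 0x9A) = 0xAD.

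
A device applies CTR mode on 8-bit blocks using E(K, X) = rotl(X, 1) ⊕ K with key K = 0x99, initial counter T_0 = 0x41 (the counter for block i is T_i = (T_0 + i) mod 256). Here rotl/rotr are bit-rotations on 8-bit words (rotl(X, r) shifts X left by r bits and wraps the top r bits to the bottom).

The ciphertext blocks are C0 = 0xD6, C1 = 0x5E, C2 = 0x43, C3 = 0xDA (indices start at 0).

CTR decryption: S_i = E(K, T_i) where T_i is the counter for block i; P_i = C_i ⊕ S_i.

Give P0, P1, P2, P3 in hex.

P0 = 0xCD, P1 = 0x43, P2 = 0x5C, P3 = 0xCB

P0: T = 0x41, S = E(K, T) = 0x1B; 0xD6 ⊕ 0x1B = 0xCD.
P1: T = 0x42, S = E(K, T) = 0x1D; 0x5E ⊕ 0x1D = 0x43.
P2: T = 0x43, S = E(K, T) = 0x1F; 0x43 ⊕ 0x1F = 0x5C.
P3: T = 0x44, S = E(K, T) = 0x11; 0xDA ⊕ 0x11 = 0xCB.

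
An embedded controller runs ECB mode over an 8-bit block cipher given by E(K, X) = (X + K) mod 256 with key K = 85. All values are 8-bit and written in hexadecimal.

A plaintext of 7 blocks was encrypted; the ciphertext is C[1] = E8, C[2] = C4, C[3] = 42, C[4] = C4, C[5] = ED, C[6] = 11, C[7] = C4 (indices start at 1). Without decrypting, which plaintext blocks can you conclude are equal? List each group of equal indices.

P[2] = P[4] = P[7]

ECB encrypts each block independently with the same key, so equal ciphertext blocks imply equal plaintext blocks.
C[2] = C[4] = C[7] = C4, so P[2] = P[4] = P[7].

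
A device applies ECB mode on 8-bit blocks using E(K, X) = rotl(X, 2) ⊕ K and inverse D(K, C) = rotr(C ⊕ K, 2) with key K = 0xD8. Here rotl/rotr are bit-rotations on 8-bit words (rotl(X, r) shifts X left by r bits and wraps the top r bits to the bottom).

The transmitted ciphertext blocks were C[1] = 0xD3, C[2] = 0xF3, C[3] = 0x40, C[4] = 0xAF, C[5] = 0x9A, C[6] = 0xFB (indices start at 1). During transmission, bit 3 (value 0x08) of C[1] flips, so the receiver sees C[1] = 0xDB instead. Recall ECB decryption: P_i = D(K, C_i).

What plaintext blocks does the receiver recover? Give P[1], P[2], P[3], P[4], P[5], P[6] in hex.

P[1] = 0xC0, P[2] = 0xCA, P[3] = 0x26, P[4] = 0xDD, P[5] = 0x90, P[6] = 0xC8

Only C[1] changed, to 0xDB. In ECB, a change in C_i affects only P_i. Decrypting the received ciphertext:
P[1]: D(K, 0xDB) = 0xC0.
P[2]: D(K, 0xF3) = 0xCA.
P[3]: D(K, 0x40) = 0x26.
P[4]: D(K, 0xAF) = 0xDD.
P[5]: D(K, 0x9A) = 0x90.
P[6]: D(K, 0xFB) = 0xC8.
Blocks that differ from the original plaintext: P[1].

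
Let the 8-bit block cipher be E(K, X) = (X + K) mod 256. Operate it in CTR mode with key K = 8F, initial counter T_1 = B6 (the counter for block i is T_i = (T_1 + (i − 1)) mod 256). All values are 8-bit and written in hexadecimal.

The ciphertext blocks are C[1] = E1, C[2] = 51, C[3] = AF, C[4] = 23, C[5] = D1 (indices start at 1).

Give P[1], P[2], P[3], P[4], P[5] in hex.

CTR decryption: S_i = E(K, T_i) where T_i is the counter for block i; P_i = C_i ⊕ S_i.
P[1]: T = B6, S = E(K, T) = 45; E1 ⊕ 45 = A4.
P[2]: T = B7, S = E(K, T) = 46; 51 ⊕ 46 = 17.
P[3]: T = B8, S = E(K, T) = 47; AF ⊕ 47 = E8.
P[4]: T = B9, S = E(K, T) = 48; 23 ⊕ 48 = 6B.
P[5]: T = BA, S = E(K, T) = 49; D1 ⊕ 49 = 98.

P[1] = A4, P[2] = 17, P[3] = E8, P[4] = 6B, P[5] = 98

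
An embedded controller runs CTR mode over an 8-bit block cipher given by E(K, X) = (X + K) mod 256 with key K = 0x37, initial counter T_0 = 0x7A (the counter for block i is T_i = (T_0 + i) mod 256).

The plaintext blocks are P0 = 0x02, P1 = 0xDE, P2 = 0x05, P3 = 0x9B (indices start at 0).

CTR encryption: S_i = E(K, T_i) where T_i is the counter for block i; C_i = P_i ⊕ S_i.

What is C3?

C0: T = 0x7A, S = E(K, T) = 0xB1; 0x02 ⊕ 0xB1 = 0xB3.
C1: T = 0x7B, S = E(K, T) = 0xB2; 0xDE ⊕ 0xB2 = 0x6C.
C2: T = 0x7C, S = E(K, T) = 0xB3; 0x05 ⊕ 0xB3 = 0xB6.
C3: T = 0x7D, S = E(K, T) = 0xB4; 0x9B ⊕ 0xB4 = 0x2F.

C3 = 0x2F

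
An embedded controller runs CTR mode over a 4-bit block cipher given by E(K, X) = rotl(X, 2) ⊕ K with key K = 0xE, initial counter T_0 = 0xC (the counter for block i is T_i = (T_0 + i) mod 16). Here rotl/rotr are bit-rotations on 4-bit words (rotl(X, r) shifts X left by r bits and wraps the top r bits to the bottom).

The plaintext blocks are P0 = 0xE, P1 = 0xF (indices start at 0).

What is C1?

CTR encryption: S_i = E(K, T_i) where T_i is the counter for block i; C_i = P_i ⊕ S_i.
C0: T = 0xC, S = E(K, T) = 0xD; 0xE ⊕ 0xD = 0x3.
C1: T = 0xD, S = E(K, T) = 0x9; 0xF ⊕ 0x9 = 0x6.

C1 = 0x6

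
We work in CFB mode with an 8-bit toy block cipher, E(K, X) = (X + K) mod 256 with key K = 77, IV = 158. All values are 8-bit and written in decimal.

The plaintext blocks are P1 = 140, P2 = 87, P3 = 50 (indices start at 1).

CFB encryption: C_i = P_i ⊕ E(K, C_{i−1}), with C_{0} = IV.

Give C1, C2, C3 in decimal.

C1: E(K, 158) = 235; 140 ⊕ 235 = 103.
C2: E(K, 103) = 180; 87 ⊕ 180 = 227.
C3: E(K, 227) = 48; 50 ⊕ 48 = 2.

C1 = 103, C2 = 227, C3 = 2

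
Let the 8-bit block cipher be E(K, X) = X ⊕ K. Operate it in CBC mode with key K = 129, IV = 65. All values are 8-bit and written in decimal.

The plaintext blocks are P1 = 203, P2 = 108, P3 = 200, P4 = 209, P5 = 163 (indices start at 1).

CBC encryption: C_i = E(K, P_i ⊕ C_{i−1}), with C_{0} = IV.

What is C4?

C4 = 255

C1: P1 ⊕ 65 = 138; E(K, 138) = 11.
C2: P2 ⊕ 11 = 103; E(K, 103) = 230.
C3: P3 ⊕ 230 = 46; E(K, 46) = 175.
C4: P4 ⊕ 175 = 126; E(K, 126) = 255.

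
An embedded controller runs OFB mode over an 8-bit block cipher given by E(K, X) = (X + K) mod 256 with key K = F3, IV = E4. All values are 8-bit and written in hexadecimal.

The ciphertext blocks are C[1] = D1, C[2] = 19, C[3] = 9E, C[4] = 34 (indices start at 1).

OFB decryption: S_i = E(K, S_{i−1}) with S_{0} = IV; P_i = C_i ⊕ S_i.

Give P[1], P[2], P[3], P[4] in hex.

P[1] = 06, P[2] = D3, P[3] = 23, P[4] = 84

P[1]: S = E(K, E4) = D7; D1 ⊕ D7 = 06.
P[2]: S = E(K, D7) = CA; 19 ⊕ CA = D3.
P[3]: S = E(K, CA) = BD; 9E ⊕ BD = 23.
P[4]: S = E(K, BD) = B0; 34 ⊕ B0 = 84.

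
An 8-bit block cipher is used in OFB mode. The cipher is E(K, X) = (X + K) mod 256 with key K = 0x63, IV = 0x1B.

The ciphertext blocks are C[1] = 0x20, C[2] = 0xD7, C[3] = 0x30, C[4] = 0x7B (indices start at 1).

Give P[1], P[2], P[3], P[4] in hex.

OFB decryption: S_i = E(K, S_{i−1}) with S_{0} = IV; P_i = C_i ⊕ S_i.
P[1]: S = E(K, 0x1B) = 0x7E; 0x20 ⊕ 0x7E = 0x5E.
P[2]: S = E(K, 0x7E) = 0xE1; 0xD7 ⊕ 0xE1 = 0x36.
P[3]: S = E(K, 0xE1) = 0x44; 0x30 ⊕ 0x44 = 0x74.
P[4]: S = E(K, 0x44) = 0xA7; 0x7B ⊕ 0xA7 = 0xDC.

P[1] = 0x5E, P[2] = 0x36, P[3] = 0x74, P[4] = 0xDC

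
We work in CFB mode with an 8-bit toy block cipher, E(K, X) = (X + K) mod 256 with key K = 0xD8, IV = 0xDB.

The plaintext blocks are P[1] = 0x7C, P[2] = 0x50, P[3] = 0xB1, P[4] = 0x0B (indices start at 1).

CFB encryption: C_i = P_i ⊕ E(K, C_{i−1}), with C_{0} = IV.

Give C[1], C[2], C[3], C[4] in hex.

C[1] = 0xCF, C[2] = 0xF7, C[3] = 0x7E, C[4] = 0x5D

C[1]: E(K, 0xDB) = 0xB3; 0x7C ⊕ 0xB3 = 0xCF.
C[2]: E(K, 0xCF) = 0xA7; 0x50 ⊕ 0xA7 = 0xF7.
C[3]: E(K, 0xF7) = 0xCF; 0xB1 ⊕ 0xCF = 0x7E.
C[4]: E(K, 0x7E) = 0x56; 0x0B ⊕ 0x56 = 0x5D.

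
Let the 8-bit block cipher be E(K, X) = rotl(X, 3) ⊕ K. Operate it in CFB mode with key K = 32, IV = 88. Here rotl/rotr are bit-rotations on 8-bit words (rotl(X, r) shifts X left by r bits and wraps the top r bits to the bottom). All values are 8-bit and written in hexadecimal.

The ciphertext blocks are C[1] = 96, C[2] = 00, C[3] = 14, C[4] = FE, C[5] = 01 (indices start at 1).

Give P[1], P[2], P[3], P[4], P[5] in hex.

CFB decryption: P_i = C_i ⊕ E(K, C_{i−1}), with C_{0} = IV.
P[1]: E(K, 88) = 76; 96 ⊕ 76 = E0.
P[2]: E(K, 96) = 86; 00 ⊕ 86 = 86.
P[3]: E(K, 00) = 32; 14 ⊕ 32 = 26.
P[4]: E(K, 14) = 92; FE ⊕ 92 = 6C.
P[5]: E(K, FE) = C5; 01 ⊕ C5 = C4.

P[1] = E0, P[2] = 86, P[3] = 26, P[4] = 6C, P[5] = C4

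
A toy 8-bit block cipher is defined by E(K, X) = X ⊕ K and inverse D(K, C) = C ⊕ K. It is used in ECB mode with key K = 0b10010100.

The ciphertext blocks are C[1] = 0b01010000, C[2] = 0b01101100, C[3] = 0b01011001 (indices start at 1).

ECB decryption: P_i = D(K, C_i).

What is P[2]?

P[2]: D(K, 0b01101100) = 0b11111000.

P[2] = 0b11111000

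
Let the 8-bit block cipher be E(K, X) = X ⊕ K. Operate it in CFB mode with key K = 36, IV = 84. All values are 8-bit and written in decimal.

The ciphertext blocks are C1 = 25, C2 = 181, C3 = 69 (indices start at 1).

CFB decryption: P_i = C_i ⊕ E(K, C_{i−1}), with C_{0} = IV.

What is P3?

P3: E(K, 181) = 145; 69 ⊕ 145 = 212.

P3 = 212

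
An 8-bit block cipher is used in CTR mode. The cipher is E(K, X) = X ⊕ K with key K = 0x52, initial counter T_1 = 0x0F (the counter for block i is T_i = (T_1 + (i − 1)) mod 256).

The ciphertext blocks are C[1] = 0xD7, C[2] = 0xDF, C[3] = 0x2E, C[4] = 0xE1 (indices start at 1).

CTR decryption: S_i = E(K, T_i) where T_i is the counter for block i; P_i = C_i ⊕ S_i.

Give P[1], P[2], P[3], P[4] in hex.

P[1]: T = 0x0F, S = E(K, T) = 0x5D; 0xD7 ⊕ 0x5D = 0x8A.
P[2]: T = 0x10, S = E(K, T) = 0x42; 0xDF ⊕ 0x42 = 0x9D.
P[3]: T = 0x11, S = E(K, T) = 0x43; 0x2E ⊕ 0x43 = 0x6D.
P[4]: T = 0x12, S = E(K, T) = 0x40; 0xE1 ⊕ 0x40 = 0xA1.

P[1] = 0x8A, P[2] = 0x9D, P[3] = 0x6D, P[4] = 0xA1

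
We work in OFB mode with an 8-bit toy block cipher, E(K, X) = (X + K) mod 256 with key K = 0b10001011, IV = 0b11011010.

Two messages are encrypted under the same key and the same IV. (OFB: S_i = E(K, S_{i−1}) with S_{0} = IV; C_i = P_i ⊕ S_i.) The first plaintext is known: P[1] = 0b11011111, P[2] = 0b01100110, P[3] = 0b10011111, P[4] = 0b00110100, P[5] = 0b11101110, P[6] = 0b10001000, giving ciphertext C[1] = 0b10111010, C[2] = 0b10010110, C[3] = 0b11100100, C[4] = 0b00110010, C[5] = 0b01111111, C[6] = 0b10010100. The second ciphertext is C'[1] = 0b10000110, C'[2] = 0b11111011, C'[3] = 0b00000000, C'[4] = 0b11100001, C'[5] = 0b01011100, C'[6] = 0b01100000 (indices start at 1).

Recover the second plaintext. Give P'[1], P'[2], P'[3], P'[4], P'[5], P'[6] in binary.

P'[1] = 0b11100011, P'[2] = 0b00001011, P'[3] = 0b01111011, P'[4] = 0b11100111, P'[5] = 0b11001101, P'[6] = 0b01111100

In OFB with a reused IV, both messages share the same keystream S_i, so C_i ⊕ C'_i = P_i ⊕ P'_i and thus P'_i = P_i ⊕ C_i ⊕ C'_i.
P'[1]: 0b11011111 ⊕ 0b10111010 ⊕ 0b10000110 = 0b11100011.
P'[2]: 0b01100110 ⊕ 0b10010110 ⊕ 0b11111011 = 0b00001011.
P'[3]: 0b10011111 ⊕ 0b11100100 ⊕ 0b00000000 = 0b01111011.
P'[4]: 0b00110100 ⊕ 0b00110010 ⊕ 0b11100001 = 0b11100111.
P'[5]: 0b11101110 ⊕ 0b01111111 ⊕ 0b01011100 = 0b11001101.
P'[6]: 0b10001000 ⊕ 0b10010100 ⊕ 0b01100000 = 0b01111100.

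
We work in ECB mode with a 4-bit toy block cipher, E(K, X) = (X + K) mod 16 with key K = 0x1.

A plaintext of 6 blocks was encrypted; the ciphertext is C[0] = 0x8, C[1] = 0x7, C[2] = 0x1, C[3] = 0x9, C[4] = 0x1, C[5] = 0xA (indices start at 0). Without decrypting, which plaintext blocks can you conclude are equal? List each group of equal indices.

P[2] = P[4]

ECB encrypts each block independently with the same key, so equal ciphertext blocks imply equal plaintext blocks.
C[2] = C[4] = 0x1, so P[2] = P[4].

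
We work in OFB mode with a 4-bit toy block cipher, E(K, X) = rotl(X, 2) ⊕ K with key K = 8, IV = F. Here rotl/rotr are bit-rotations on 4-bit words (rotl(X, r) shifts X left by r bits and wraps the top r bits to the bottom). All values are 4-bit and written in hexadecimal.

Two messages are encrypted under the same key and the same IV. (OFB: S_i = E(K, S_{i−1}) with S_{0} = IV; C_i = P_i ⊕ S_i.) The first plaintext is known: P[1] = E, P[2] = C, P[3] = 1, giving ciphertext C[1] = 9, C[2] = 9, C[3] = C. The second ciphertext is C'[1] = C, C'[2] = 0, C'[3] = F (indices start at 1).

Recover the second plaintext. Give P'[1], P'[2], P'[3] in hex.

P'[1] = B, P'[2] = 5, P'[3] = 2

In OFB with a reused IV, both messages share the same keystream S_i, so C_i ⊕ C'_i = P_i ⊕ P'_i and thus P'_i = P_i ⊕ C_i ⊕ C'_i.
P'[1]: E ⊕ 9 ⊕ C = B.
P'[2]: C ⊕ 9 ⊕ 0 = 5.
P'[3]: 1 ⊕ C ⊕ F = 2.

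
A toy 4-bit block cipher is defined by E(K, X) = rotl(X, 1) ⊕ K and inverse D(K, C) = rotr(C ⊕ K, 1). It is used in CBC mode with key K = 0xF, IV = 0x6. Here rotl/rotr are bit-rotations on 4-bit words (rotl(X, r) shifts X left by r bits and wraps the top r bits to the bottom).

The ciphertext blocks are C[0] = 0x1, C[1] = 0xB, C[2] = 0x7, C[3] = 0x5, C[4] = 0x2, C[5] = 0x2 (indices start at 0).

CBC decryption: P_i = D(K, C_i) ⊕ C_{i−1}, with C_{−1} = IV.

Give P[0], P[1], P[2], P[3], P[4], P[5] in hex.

P[0] = 0x1, P[1] = 0x3, P[2] = 0xF, P[3] = 0x2, P[4] = 0xB, P[5] = 0xC

P[0]: D(K, 0x1) = 0x7; 0x7 ⊕ 0x6 = 0x1.
P[1]: D(K, 0xB) = 0x2; 0x2 ⊕ 0x1 = 0x3.
P[2]: D(K, 0x7) = 0x4; 0x4 ⊕ 0xB = 0xF.
P[3]: D(K, 0x5) = 0x5; 0x5 ⊕ 0x7 = 0x2.
P[4]: D(K, 0x2) = 0xE; 0xE ⊕ 0x5 = 0xB.
P[5]: D(K, 0x2) = 0xE; 0xE ⊕ 0x2 = 0xC.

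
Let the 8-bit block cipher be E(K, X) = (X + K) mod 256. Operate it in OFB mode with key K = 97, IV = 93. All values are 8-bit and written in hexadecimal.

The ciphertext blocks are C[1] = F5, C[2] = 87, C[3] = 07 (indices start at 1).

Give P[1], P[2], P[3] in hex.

P[1] = DF, P[2] = 46, P[3] = 5F

OFB decryption: S_i = E(K, S_{i−1}) with S_{0} = IV; P_i = C_i ⊕ S_i.
P[1]: S = E(K, 93) = 2A; F5 ⊕ 2A = DF.
P[2]: S = E(K, 2A) = C1; 87 ⊕ C1 = 46.
P[3]: S = E(K, C1) = 58; 07 ⊕ 58 = 5F.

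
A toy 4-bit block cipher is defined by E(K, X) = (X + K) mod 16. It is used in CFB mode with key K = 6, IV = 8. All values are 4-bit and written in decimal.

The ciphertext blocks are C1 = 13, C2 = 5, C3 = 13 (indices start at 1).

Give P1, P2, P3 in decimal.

CFB decryption: P_i = C_i ⊕ E(K, C_{i−1}), with C_{0} = IV.
P1: E(K, 8) = 14; 13 ⊕ 14 = 3.
P2: E(K, 13) = 3; 5 ⊕ 3 = 6.
P3: E(K, 5) = 11; 13 ⊕ 11 = 6.

P1 = 3, P2 = 6, P3 = 6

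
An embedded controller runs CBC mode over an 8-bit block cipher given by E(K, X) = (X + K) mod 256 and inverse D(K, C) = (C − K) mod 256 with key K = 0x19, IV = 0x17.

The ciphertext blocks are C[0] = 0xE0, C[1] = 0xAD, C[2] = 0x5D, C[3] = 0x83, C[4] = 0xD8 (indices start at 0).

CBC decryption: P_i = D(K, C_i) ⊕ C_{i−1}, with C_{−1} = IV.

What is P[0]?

P[0] = 0xD0

P[0]: D(K, 0xE0) = 0xC7; 0xC7 ⊕ 0x17 = 0xD0.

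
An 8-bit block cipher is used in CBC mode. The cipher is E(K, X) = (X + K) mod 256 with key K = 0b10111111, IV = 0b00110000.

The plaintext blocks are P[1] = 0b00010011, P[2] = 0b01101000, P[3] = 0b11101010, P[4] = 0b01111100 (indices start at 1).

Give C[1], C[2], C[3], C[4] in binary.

CBC encryption: C_i = E(K, P_i ⊕ C_{i−1}), with C_{0} = IV.
C[1]: P[1] ⊕ 0b00110000 = 0b00100011; E(K, 0b00100011) = 0b11100010.
C[2]: P[2] ⊕ 0b11100010 = 0b10001010; E(K, 0b10001010) = 0b01001001.
C[3]: P[3] ⊕ 0b01001001 = 0b10100011; E(K, 0b10100011) = 0b01100010.
C[4]: P[4] ⊕ 0b01100010 = 0b00011110; E(K, 0b00011110) = 0b11011101.

C[1] = 0b11100010, C[2] = 0b01001001, C[3] = 0b01100010, C[4] = 0b11011101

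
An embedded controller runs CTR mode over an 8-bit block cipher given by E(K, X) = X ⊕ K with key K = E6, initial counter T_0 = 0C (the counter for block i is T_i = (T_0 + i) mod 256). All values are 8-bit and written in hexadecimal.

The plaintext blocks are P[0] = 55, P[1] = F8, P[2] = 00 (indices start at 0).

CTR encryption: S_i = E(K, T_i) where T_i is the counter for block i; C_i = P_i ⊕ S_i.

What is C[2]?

C[0]: T = 0C, S = E(K, T) = EA; 55 ⊕ EA = BF.
C[1]: T = 0D, S = E(K, T) = EB; F8 ⊕ EB = 13.
C[2]: T = 0E, S = E(K, T) = E8; 00 ⊕ E8 = E8.

C[2] = E8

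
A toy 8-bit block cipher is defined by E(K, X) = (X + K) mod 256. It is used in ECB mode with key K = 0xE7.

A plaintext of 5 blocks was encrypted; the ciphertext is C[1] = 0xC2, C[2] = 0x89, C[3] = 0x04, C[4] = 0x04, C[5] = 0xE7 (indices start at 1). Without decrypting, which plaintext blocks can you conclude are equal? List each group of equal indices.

P[3] = P[4]

ECB encrypts each block independently with the same key, so equal ciphertext blocks imply equal plaintext blocks.
C[3] = C[4] = 0x04, so P[3] = P[4].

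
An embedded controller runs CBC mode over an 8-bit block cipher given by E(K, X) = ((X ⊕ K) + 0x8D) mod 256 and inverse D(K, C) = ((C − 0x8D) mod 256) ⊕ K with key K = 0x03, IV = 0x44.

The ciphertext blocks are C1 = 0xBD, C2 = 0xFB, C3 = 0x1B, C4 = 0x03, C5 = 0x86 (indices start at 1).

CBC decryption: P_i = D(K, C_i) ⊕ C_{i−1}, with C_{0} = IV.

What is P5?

P5: D(K, 0x86) = 0xFA; 0xFA ⊕ 0x03 = 0xF9.

P5 = 0xF9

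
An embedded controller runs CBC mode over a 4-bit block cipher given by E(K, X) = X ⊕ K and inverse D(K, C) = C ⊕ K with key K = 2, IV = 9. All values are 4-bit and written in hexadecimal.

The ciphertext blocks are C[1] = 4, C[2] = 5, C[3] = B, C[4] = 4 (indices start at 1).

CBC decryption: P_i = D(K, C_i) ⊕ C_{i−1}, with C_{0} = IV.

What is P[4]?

P[4]: D(K, 4) = 6; 6 ⊕ B = D.

P[4] = D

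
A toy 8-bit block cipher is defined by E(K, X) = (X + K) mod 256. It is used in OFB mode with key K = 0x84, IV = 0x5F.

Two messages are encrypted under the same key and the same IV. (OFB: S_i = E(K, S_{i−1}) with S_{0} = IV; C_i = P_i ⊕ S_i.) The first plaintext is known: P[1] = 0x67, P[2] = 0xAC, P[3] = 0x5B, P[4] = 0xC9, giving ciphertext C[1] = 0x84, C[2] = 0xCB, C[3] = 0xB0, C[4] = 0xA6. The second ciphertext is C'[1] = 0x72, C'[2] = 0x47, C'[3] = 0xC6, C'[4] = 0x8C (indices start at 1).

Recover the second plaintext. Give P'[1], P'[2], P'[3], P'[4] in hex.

In OFB with a reused IV, both messages share the same keystream S_i, so C_i ⊕ C'_i = P_i ⊕ P'_i and thus P'_i = P_i ⊕ C_i ⊕ C'_i.
P'[1]: 0x67 ⊕ 0x84 ⊕ 0x72 = 0x91.
P'[2]: 0xAC ⊕ 0xCB ⊕ 0x47 = 0x20.
P'[3]: 0x5B ⊕ 0xB0 ⊕ 0xC6 = 0x2D.
P'[4]: 0xC9 ⊕ 0xA6 ⊕ 0x8C = 0xE3.

P'[1] = 0x91, P'[2] = 0x20, P'[3] = 0x2D, P'[4] = 0xE3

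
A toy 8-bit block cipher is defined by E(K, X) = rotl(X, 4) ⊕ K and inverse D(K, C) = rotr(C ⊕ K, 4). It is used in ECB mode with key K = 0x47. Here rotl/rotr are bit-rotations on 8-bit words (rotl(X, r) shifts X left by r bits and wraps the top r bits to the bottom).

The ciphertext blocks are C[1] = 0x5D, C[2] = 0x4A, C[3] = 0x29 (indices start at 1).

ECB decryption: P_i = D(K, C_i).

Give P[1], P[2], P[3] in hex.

P[1] = 0xA1, P[2] = 0xD0, P[3] = 0xE6

P[1]: D(K, 0x5D) = 0xA1.
P[2]: D(K, 0x4A) = 0xD0.
P[3]: D(K, 0x29) = 0xE6.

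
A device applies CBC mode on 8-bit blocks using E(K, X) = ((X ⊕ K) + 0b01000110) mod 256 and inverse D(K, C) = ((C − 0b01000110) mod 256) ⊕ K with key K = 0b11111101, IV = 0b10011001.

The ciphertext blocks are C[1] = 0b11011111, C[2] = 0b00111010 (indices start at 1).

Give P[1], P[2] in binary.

P[1] = 0b11111101, P[2] = 0b11010110

CBC decryption: P_i = D(K, C_i) ⊕ C_{i−1}, with C_{0} = IV.
P[1]: D(K, 0b11011111) = 0b01100100; 0b01100100 ⊕ 0b10011001 = 0b11111101.
P[2]: D(K, 0b00111010) = 0b00001001; 0b00001001 ⊕ 0b11011111 = 0b11010110.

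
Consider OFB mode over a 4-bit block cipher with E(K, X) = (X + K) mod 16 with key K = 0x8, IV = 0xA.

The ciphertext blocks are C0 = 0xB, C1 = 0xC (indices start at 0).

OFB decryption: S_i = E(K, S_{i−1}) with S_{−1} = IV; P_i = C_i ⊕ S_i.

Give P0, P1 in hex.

P0: S = E(K, 0xA) = 0x2; 0xB ⊕ 0x2 = 0x9.
P1: S = E(K, 0x2) = 0xA; 0xC ⊕ 0xA = 0x6.

P0 = 0x9, P1 = 0x6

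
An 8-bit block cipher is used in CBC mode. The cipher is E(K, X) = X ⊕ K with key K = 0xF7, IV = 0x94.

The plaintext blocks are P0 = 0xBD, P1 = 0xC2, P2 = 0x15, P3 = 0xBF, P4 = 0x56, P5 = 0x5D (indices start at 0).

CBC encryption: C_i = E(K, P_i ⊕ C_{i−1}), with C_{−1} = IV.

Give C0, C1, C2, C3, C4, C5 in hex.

C0: P0 ⊕ 0x94 = 0x29; E(K, 0x29) = 0xDE.
C1: P1 ⊕ 0xDE = 0x1C; E(K, 0x1C) = 0xEB.
C2: P2 ⊕ 0xEB = 0xFE; E(K, 0xFE) = 0x09.
C3: P3 ⊕ 0x09 = 0xB6; E(K, 0xB6) = 0x41.
C4: P4 ⊕ 0x41 = 0x17; E(K, 0x17) = 0xE0.
C5: P5 ⊕ 0xE0 = 0xBD; E(K, 0xBD) = 0x4A.

C0 = 0xDE, C1 = 0xEB, C2 = 0x09, C3 = 0x41, C4 = 0xE0, C5 = 0x4A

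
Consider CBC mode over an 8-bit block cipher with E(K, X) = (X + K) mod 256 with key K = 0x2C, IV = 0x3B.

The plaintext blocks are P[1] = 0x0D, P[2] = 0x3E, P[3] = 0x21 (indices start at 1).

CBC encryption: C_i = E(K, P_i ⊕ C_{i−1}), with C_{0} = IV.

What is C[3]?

C[1]: P[1] ⊕ 0x3B = 0x36; E(K, 0x36) = 0x62.
C[2]: P[2] ⊕ 0x62 = 0x5C; E(K, 0x5C) = 0x88.
C[3]: P[3] ⊕ 0x88 = 0xA9; E(K, 0xA9) = 0xD5.

C[3] = 0xD5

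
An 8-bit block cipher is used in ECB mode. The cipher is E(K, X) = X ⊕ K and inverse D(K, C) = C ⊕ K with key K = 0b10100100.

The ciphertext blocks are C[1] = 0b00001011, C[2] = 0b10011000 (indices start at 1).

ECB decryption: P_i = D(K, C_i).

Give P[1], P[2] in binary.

P[1] = 0b10101111, P[2] = 0b00111100

P[1]: D(K, 0b00001011) = 0b10101111.
P[2]: D(K, 0b10011000) = 0b00111100.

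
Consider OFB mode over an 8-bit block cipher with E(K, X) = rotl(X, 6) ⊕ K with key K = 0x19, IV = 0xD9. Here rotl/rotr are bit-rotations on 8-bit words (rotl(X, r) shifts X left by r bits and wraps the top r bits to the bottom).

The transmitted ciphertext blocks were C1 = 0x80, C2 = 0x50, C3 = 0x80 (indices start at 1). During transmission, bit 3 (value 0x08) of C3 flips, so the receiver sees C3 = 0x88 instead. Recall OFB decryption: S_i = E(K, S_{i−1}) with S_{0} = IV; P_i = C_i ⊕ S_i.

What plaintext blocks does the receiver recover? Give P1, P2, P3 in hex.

P1 = 0xEF, P2 = 0x92, P3 = 0x21

Only C3 changed, to 0x88. In OFB, a change in C_i flips the same bit in P_i only; the keystream is unaffected. Decrypting the received ciphertext:
P1: S = E(K, 0xD9) = 0x6F; 0x80 ⊕ 0x6F = 0xEF.
P2: S = E(K, 0x6F) = 0xC2; 0x50 ⊕ 0xC2 = 0x92.
P3: S = E(K, 0xC2) = 0xA9; 0x88 ⊕ 0xA9 = 0x21.
Blocks that differ from the original plaintext: P3.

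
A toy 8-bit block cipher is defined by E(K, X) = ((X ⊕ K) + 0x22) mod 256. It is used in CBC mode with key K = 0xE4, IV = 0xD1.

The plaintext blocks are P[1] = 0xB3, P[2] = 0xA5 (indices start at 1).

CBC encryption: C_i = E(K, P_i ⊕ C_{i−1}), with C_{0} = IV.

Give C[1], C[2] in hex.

C[1]: P[1] ⊕ 0xD1 = 0x62; E(K, 0x62) = 0xA8.
C[2]: P[2] ⊕ 0xA8 = 0x0D; E(K, 0x0D) = 0x0B.

C[1] = 0xA8, C[2] = 0x0B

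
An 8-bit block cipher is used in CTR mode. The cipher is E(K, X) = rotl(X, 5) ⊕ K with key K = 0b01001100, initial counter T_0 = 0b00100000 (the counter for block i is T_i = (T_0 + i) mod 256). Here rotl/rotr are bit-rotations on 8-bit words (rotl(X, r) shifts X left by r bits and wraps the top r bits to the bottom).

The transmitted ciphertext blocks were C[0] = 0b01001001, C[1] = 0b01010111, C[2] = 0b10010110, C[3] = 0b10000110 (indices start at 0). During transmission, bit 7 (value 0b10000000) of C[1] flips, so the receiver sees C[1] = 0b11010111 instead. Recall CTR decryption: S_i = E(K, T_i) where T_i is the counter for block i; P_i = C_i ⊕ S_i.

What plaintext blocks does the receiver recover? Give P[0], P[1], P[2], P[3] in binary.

P[0] = 0b00000001, P[1] = 0b10111111, P[2] = 0b10011110, P[3] = 0b10101110

Only C[1] changed, to 0b11010111. In CTR, a change in C_i flips the same bit in P_i only; the keystream is unaffected. Decrypting the received ciphertext:
P[0]: T = 0b00100000, S = E(K, T) = 0b01001000; 0b01001001 ⊕ 0b01001000 = 0b00000001.
P[1]: T = 0b00100001, S = E(K, T) = 0b01101000; 0b11010111 ⊕ 0b01101000 = 0b10111111.
P[2]: T = 0b00100010, S = E(K, T) = 0b00001000; 0b10010110 ⊕ 0b00001000 = 0b10011110.
P[3]: T = 0b00100011, S = E(K, T) = 0b00101000; 0b10000110 ⊕ 0b00101000 = 0b10101110.
Blocks that differ from the original plaintext: P[1].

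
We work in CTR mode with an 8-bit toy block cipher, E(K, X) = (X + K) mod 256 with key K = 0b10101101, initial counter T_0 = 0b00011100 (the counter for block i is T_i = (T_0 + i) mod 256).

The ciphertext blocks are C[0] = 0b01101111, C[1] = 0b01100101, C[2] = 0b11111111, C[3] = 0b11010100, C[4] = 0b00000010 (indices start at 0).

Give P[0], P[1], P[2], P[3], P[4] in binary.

CTR decryption: S_i = E(K, T_i) where T_i is the counter for block i; P_i = C_i ⊕ S_i.
P[0]: T = 0b00011100, S = E(K, T) = 0b11001001; 0b01101111 ⊕ 0b11001001 = 0b10100110.
P[1]: T = 0b00011101, S = E(K, T) = 0b11001010; 0b01100101 ⊕ 0b11001010 = 0b10101111.
P[2]: T = 0b00011110, S = E(K, T) = 0b11001011; 0b11111111 ⊕ 0b11001011 = 0b00110100.
P[3]: T = 0b00011111, S = E(K, T) = 0b11001100; 0b11010100 ⊕ 0b11001100 = 0b00011000.
P[4]: T = 0b00100000, S = E(K, T) = 0b11001101; 0b00000010 ⊕ 0b11001101 = 0b11001111.

P[0] = 0b10100110, P[1] = 0b10101111, P[2] = 0b00110100, P[3] = 0b00011000, P[4] = 0b11001111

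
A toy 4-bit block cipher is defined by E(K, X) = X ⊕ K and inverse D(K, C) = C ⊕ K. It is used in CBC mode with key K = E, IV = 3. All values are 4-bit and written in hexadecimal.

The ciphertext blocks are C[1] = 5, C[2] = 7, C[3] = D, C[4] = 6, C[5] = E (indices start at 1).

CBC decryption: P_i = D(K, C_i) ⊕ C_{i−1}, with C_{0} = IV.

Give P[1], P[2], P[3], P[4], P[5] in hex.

P[1] = 8, P[2] = C, P[3] = 4, P[4] = 5, P[5] = 6

P[1]: D(K, 5) = B; B ⊕ 3 = 8.
P[2]: D(K, 7) = 9; 9 ⊕ 5 = C.
P[3]: D(K, D) = 3; 3 ⊕ 7 = 4.
P[4]: D(K, 6) = 8; 8 ⊕ D = 5.
P[5]: D(K, E) = 0; 0 ⊕ 6 = 6.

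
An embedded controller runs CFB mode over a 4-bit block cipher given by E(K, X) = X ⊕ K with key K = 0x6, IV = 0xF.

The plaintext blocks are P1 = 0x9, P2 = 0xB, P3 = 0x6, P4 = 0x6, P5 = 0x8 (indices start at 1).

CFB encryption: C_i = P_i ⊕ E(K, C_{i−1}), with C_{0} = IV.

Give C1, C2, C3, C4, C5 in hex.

C1: E(K, 0xF) = 0x9; 0x9 ⊕ 0x9 = 0x0.
C2: E(K, 0x0) = 0x6; 0xB ⊕ 0x6 = 0xD.
C3: E(K, 0xD) = 0xB; 0x6 ⊕ 0xB = 0xD.
C4: E(K, 0xD) = 0xB; 0x6 ⊕ 0xB = 0xD.
C5: E(K, 0xD) = 0xB; 0x8 ⊕ 0xB = 0x3.

C1 = 0x0, C2 = 0xD, C3 = 0xD, C4 = 0xD, C5 = 0x3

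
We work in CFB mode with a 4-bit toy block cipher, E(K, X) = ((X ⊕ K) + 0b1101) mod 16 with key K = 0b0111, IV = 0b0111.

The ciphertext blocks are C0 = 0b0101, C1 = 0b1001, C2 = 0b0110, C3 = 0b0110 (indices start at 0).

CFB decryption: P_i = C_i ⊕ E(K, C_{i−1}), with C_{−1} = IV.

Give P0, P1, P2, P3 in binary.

P0 = 0b1000, P1 = 0b0110, P2 = 0b1101, P3 = 0b1000

P0: E(K, 0b0111) = 0b1101; 0b0101 ⊕ 0b1101 = 0b1000.
P1: E(K, 0b0101) = 0b1111; 0b1001 ⊕ 0b1111 = 0b0110.
P2: E(K, 0b1001) = 0b1011; 0b0110 ⊕ 0b1011 = 0b1101.
P3: E(K, 0b0110) = 0b1110; 0b0110 ⊕ 0b1110 = 0b1000.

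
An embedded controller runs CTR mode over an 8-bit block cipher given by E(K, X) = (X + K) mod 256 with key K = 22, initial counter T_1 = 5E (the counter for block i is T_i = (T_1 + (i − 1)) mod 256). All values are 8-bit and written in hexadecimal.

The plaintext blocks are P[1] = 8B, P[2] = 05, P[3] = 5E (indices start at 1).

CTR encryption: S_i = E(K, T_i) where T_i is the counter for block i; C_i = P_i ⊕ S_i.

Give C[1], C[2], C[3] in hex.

C[1] = 0B, C[2] = 84, C[3] = DC

C[1]: T = 5E, S = E(K, T) = 80; 8B ⊕ 80 = 0B.
C[2]: T = 5F, S = E(K, T) = 81; 05 ⊕ 81 = 84.
C[3]: T = 60, S = E(K, T) = 82; 5E ⊕ 82 = DC.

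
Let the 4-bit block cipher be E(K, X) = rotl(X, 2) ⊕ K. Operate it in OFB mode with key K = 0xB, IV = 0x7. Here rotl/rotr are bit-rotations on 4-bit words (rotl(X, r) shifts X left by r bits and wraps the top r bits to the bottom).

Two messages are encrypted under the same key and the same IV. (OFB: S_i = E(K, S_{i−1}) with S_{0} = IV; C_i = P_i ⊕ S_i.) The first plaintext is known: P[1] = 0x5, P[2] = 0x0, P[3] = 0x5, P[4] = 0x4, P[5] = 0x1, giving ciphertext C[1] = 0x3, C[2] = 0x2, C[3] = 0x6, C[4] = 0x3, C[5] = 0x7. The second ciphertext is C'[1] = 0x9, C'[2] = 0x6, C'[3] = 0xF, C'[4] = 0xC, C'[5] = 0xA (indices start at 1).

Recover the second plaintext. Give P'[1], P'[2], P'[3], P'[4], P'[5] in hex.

In OFB with a reused IV, both messages share the same keystream S_i, so C_i ⊕ C'_i = P_i ⊕ P'_i and thus P'_i = P_i ⊕ C_i ⊕ C'_i.
P'[1]: 0x5 ⊕ 0x3 ⊕ 0x9 = 0xF.
P'[2]: 0x0 ⊕ 0x2 ⊕ 0x6 = 0x4.
P'[3]: 0x5 ⊕ 0x6 ⊕ 0xF = 0xC.
P'[4]: 0x4 ⊕ 0x3 ⊕ 0xC = 0xB.
P'[5]: 0x1 ⊕ 0x7 ⊕ 0xA = 0xC.

P'[1] = 0xF, P'[2] = 0x4, P'[3] = 0xC, P'[4] = 0xB, P'[5] = 0xC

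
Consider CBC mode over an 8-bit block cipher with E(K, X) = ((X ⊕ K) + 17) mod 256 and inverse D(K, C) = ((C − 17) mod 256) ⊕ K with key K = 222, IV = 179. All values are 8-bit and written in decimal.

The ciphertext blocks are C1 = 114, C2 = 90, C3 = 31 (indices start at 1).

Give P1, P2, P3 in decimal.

P1 = 12, P2 = 229, P3 = 138

CBC decryption: P_i = D(K, C_i) ⊕ C_{i−1}, with C_{0} = IV.
P1: D(K, 114) = 191; 191 ⊕ 179 = 12.
P2: D(K, 90) = 151; 151 ⊕ 114 = 229.
P3: D(K, 31) = 208; 208 ⊕ 90 = 138.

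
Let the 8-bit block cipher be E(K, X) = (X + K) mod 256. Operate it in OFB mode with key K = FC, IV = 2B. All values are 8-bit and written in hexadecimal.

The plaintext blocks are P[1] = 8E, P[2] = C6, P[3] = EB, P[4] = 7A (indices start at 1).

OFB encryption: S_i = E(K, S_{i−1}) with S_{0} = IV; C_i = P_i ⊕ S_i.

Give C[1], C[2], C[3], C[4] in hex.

C[1] = A9, C[2] = E5, C[3] = F4, C[4] = 61

C[1]: S = E(K, 2B) = 27; 8E ⊕ 27 = A9.
C[2]: S = E(K, 27) = 23; C6 ⊕ 23 = E5.
C[3]: S = E(K, 23) = 1F; EB ⊕ 1F = F4.
C[4]: S = E(K, 1F) = 1B; 7A ⊕ 1B = 61.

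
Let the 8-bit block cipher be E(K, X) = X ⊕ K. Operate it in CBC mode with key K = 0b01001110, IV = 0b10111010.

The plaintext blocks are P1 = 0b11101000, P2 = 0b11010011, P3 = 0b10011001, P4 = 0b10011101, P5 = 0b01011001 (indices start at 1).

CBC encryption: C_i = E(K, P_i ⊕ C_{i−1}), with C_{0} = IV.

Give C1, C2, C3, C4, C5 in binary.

C1 = 0b00011100, C2 = 0b10000001, C3 = 0b01010110, C4 = 0b10000101, C5 = 0b10010010

C1: P1 ⊕ 0b10111010 = 0b01010010; E(K, 0b01010010) = 0b00011100.
C2: P2 ⊕ 0b00011100 = 0b11001111; E(K, 0b11001111) = 0b10000001.
C3: P3 ⊕ 0b10000001 = 0b00011000; E(K, 0b00011000) = 0b01010110.
C4: P4 ⊕ 0b01010110 = 0b11001011; E(K, 0b11001011) = 0b10000101.
C5: P5 ⊕ 0b10000101 = 0b11011100; E(K, 0b11011100) = 0b10010010.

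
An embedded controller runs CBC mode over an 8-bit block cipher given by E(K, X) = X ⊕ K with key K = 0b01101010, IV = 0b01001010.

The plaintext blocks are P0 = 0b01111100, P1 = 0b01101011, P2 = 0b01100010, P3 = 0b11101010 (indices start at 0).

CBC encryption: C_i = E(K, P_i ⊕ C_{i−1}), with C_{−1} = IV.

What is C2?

C0: P0 ⊕ 0b01001010 = 0b00110110; E(K, 0b00110110) = 0b01011100.
C1: P1 ⊕ 0b01011100 = 0b00110111; E(K, 0b00110111) = 0b01011101.
C2: P2 ⊕ 0b01011101 = 0b00111111; E(K, 0b00111111) = 0b01010101.

C2 = 0b01010101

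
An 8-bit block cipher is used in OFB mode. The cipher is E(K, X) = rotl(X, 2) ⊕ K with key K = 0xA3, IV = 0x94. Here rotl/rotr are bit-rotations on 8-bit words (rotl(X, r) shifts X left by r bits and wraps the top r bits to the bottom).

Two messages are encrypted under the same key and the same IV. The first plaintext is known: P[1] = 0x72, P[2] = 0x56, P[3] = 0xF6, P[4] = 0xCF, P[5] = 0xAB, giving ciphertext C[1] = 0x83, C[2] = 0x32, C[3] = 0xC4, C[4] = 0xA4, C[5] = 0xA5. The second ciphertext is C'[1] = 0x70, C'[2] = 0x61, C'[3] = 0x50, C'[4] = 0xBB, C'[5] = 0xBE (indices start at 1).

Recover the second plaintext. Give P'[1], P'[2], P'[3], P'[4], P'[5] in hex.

In OFB with a reused IV, both messages share the same keystream S_i, so C_i ⊕ C'_i = P_i ⊕ P'_i and thus P'_i = P_i ⊕ C_i ⊕ C'_i.
P'[1]: 0x72 ⊕ 0x83 ⊕ 0x70 = 0x81.
P'[2]: 0x56 ⊕ 0x32 ⊕ 0x61 = 0x05.
P'[3]: 0xF6 ⊕ 0xC4 ⊕ 0x50 = 0x62.
P'[4]: 0xCF ⊕ 0xA4 ⊕ 0xBB = 0xD0.
P'[5]: 0xAB ⊕ 0xA5 ⊕ 0xBE = 0xB0.

P'[1] = 0x81, P'[2] = 0x05, P'[3] = 0x62, P'[4] = 0xD0, P'[5] = 0xB0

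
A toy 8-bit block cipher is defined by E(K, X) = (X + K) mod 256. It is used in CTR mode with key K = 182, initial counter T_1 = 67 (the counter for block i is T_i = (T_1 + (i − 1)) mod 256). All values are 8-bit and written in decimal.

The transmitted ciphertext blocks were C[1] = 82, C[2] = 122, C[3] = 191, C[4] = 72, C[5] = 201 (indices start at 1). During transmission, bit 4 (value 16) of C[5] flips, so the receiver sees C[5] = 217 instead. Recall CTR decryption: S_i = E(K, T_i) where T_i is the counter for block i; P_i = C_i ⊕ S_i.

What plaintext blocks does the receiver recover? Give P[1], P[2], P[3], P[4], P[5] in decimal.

P[1] = 171, P[2] = 128, P[3] = 68, P[4] = 180, P[5] = 36

Only C[5] changed, to 217. In CTR, a change in C_i flips the same bit in P_i only; the keystream is unaffected. Decrypting the received ciphertext:
P[1]: T = 67, S = E(K, T) = 249; 82 ⊕ 249 = 171.
P[2]: T = 68, S = E(K, T) = 250; 122 ⊕ 250 = 128.
P[3]: T = 69, S = E(K, T) = 251; 191 ⊕ 251 = 68.
P[4]: T = 70, S = E(K, T) = 252; 72 ⊕ 252 = 180.
P[5]: T = 71, S = E(K, T) = 253; 217 ⊕ 253 = 36.
Blocks that differ from the original plaintext: P[5].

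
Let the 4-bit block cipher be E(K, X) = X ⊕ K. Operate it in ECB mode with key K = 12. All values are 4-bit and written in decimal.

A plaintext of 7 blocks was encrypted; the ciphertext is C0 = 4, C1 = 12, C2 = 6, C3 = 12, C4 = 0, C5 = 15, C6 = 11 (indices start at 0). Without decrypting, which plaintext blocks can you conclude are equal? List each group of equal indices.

P1 = P3

ECB encrypts each block independently with the same key, so equal ciphertext blocks imply equal plaintext blocks.
C1 = C3 = 12, so P1 = P3.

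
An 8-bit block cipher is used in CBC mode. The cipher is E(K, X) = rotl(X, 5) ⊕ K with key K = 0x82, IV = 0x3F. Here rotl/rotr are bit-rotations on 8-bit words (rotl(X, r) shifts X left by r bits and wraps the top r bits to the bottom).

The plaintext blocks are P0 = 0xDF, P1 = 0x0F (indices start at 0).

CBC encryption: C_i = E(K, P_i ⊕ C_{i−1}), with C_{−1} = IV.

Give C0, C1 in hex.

C0: P0 ⊕ 0x3F = 0xE0; E(K, 0xE0) = 0x9E.
C1: P1 ⊕ 0x9E = 0x91; E(K, 0x91) = 0xB0.

C0 = 0x9E, C1 = 0xB0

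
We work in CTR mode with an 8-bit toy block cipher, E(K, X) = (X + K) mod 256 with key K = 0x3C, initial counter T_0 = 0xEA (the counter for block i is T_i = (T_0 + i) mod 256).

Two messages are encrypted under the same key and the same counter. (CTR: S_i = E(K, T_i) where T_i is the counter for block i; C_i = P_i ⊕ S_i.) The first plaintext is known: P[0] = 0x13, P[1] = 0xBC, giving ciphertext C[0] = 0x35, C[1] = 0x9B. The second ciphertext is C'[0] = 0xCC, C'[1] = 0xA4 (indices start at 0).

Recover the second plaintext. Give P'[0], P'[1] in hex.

In CTR with a reused counter, both messages share the same keystream S_i, so C_i ⊕ C'_i = P_i ⊕ P'_i and thus P'_i = P_i ⊕ C_i ⊕ C'_i.
P'[0]: 0x13 ⊕ 0x35 ⊕ 0xCC = 0xEA.
P'[1]: 0xBC ⊕ 0x9B ⊕ 0xA4 = 0x83.

P'[0] = 0xEA, P'[1] = 0x83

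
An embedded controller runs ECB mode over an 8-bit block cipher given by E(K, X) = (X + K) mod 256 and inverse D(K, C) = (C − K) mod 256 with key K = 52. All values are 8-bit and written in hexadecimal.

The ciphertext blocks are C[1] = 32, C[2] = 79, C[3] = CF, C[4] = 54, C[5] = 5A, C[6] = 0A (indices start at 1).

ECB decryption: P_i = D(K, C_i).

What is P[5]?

P[5]: D(K, 5A) = 08.

P[5] = 08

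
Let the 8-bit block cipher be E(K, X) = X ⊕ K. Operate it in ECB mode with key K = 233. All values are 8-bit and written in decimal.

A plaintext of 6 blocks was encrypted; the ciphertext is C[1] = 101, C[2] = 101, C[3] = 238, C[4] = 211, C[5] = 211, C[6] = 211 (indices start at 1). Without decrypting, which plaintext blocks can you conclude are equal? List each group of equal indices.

P[1] = P[2]; P[4] = P[5] = P[6]

ECB encrypts each block independently with the same key, so equal ciphertext blocks imply equal plaintext blocks.
C[1] = C[2] = 101, so P[1] = P[2].
C[4] = C[5] = C[6] = 211, so P[4] = P[5] = P[6].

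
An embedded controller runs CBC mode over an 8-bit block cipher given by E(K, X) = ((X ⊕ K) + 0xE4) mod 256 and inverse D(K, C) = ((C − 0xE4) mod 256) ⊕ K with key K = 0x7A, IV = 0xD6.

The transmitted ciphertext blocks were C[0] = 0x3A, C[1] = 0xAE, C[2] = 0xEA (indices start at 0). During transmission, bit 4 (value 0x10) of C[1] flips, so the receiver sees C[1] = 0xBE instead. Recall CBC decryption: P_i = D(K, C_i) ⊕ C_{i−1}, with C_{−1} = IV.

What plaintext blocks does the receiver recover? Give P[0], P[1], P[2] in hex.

Only C[1] changed, to 0xBE. In CBC, a change in C_i garbles P_i and flips the same bit in P_{i+1}. Decrypting the received ciphertext:
P[0]: D(K, 0x3A) = 0x2C; 0x2C ⊕ 0xD6 = 0xFA.
P[1]: D(K, 0xBE) = 0xA0; 0xA0 ⊕ 0x3A = 0x9A.
P[2]: D(K, 0xEA) = 0x7C; 0x7C ⊕ 0xBE = 0xC2.
Blocks that differ from the original plaintext: P[1], P[2].

P[0] = 0xFA, P[1] = 0x9A, P[2] = 0xC2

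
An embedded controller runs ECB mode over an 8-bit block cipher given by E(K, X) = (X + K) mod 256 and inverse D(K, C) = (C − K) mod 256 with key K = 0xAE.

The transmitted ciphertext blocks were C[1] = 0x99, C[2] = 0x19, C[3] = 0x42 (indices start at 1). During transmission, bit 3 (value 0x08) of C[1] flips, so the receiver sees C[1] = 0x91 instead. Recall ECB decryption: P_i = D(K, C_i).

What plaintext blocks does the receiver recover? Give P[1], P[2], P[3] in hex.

Only C[1] changed, to 0x91. In ECB, a change in C_i affects only P_i. Decrypting the received ciphertext:
P[1]: D(K, 0x91) = 0xE3.
P[2]: D(K, 0x19) = 0x6B.
P[3]: D(K, 0x42) = 0x94.
Blocks that differ from the original plaintext: P[1].

P[1] = 0xE3, P[2] = 0x6B, P[3] = 0x94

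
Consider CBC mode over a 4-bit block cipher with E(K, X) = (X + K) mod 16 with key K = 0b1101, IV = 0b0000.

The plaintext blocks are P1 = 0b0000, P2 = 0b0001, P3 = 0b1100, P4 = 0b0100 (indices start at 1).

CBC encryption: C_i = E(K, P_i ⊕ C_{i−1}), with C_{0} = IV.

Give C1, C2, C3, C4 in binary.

C1: P1 ⊕ 0b0000 = 0b0000; E(K, 0b0000) = 0b1101.
C2: P2 ⊕ 0b1101 = 0b1100; E(K, 0b1100) = 0b1001.
C3: P3 ⊕ 0b1001 = 0b0101; E(K, 0b0101) = 0b0010.
C4: P4 ⊕ 0b0010 = 0b0110; E(K, 0b0110) = 0b0011.

C1 = 0b1101, C2 = 0b1001, C3 = 0b0010, C4 = 0b0011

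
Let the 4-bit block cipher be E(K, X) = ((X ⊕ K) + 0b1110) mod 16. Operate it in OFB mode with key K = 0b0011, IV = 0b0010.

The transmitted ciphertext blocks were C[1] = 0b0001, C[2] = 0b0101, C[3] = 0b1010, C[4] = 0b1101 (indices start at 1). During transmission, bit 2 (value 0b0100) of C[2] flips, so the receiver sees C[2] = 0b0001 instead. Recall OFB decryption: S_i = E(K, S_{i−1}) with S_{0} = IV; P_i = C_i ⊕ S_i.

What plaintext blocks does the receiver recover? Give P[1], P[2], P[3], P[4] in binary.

P[1] = 0b1110, P[2] = 0b1011, P[3] = 0b1101, P[4] = 0b1111

Only C[2] changed, to 0b0001. In OFB, a change in C_i flips the same bit in P_i only; the keystream is unaffected. Decrypting the received ciphertext:
P[1]: S = E(K, 0b0010) = 0b1111; 0b0001 ⊕ 0b1111 = 0b1110.
P[2]: S = E(K, 0b1111) = 0b1010; 0b0001 ⊕ 0b1010 = 0b1011.
P[3]: S = E(K, 0b1010) = 0b0111; 0b1010 ⊕ 0b0111 = 0b1101.
P[4]: S = E(K, 0b0111) = 0b0010; 0b1101 ⊕ 0b0010 = 0b1111.
Blocks that differ from the original plaintext: P[2].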